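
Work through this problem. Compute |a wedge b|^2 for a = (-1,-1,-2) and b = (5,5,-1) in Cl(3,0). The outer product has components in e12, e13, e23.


a wedge b = (a1*b2 - a2*b1)*e12 + (a1*b3 - a3*b1)*e13 + (a2*b3 - a3*b2)*e23
e12 coeff: (-1)*5 - (-1)*5 = -5 - (-5) = 0
e13 coeff: (-1)*(-1) - (-2)*5 = 1 - (-10) = 11
e23 coeff: (-1)*(-1) - (-2)*5 = 1 - (-10) = 11
|a wedge b|^2 = 0^2 + 11^2 + 11^2
= 0 + 121 + 121
= 242


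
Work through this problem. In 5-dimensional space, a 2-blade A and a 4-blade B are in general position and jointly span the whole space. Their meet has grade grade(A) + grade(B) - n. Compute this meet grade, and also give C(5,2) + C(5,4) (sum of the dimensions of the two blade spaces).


Meet grade = grade(A) + grade(B) - n
= 2 + 4 - 5 = 1
C(5,2) = 10
C(5,4) = 5
dim_A + dim_B = 10 + 5 = 15


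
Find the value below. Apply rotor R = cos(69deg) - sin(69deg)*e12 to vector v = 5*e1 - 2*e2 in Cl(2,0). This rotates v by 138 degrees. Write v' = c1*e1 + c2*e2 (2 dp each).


Rotor R = cos(69deg) - sin(69deg)*e12
Rotation angle theta = 2 * 69 = 138 degrees
v' = R*v*~R rotates v by theta.
cos(138deg) = -0.7431, sin(138deg) = 0.6691
v'_1 = 5*cos(138deg) - (-2)*sin(138deg)
= 5*(-0.7431) - (-2)*0.6691
= -2.38
v'_2 = 5*sin(138deg) + (-2)*cos(138deg)
= 5*0.6691 + (-2)*(-0.7431)
= 4.83
v' = -2.38*e1 + 4.83*e2


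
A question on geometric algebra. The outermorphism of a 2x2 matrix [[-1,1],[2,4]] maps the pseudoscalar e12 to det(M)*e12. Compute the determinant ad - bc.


The outermorphism of a linear map f sends e1^e2 to f(e1)^f(e2).
f(e1) = -1*e1 + 2*e2
f(e2) = 1*e1 + 4*e2
f(e1) ^ f(e2) = (-1*e1 + 2*e2) ^ (1*e1 + 4*e2)
= (-1)*4*e12 + 2*1*e21
= (-4 - 2)*e12
= -6*e12
Coefficient = -6


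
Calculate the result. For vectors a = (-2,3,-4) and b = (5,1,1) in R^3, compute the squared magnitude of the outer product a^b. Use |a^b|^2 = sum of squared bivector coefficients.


a wedge b = (a1*b2 - a2*b1)*e12 + (a1*b3 - a3*b1)*e13 + (a2*b3 - a3*b2)*e23
e12 coeff: (-2)*1 - 3*5 = -2 - 15 = -17
e13 coeff: (-2)*1 - (-4)*5 = -2 - (-20) = 18
e23 coeff: 3*1 - (-4)*1 = 3 - (-4) = 7
|a wedge b|^2 = (-17)^2 + 18^2 + 7^2
= 289 + 324 + 49
= 662


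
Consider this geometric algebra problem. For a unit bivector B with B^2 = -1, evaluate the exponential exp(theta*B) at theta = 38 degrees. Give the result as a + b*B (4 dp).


For a unit bivector B with B^2 = -1, the exponential series gives
e^(theta*B) = cos(theta) + sin(theta)*B (the GA analogue of Euler's formula).
theta = 38 degrees = 0.663225 rad
cos(38 deg) = 0.7880
sin(38 deg) = 0.6157
exp(theta*B) = 0.7880 + 0.6157*B


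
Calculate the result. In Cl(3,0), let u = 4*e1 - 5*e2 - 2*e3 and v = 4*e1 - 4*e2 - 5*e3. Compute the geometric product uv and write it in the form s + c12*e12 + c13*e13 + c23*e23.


In Cl(3,0): e_i^2 = 1, e_ie_j = -e_je_i for i != j.
Scalar part = u . v = 4*4 + (-5)*(-4) + (-2)*(-5)
= 16 + 20 + 10 = 46
e12 coeff = 4*(-4) - (-5)*4 = -16 - (-20) = 4
e13 coeff = 4*(-5) - (-2)*4 = -20 - (-8) = -12
e23 coeff = (-5)*(-5) - (-2)*(-4) = 25 - 8 = 17
uv = 46 + 4*e12 - 12*e13 + 17*e23


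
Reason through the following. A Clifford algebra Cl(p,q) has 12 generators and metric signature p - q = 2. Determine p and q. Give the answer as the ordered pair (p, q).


We need p + q = 12 and p - q = 2.
Adding: 2p = 12 + 2 = 14, so p = 7.
Then q = 12 - 7 = 5.
(p, q) = (7, 5)


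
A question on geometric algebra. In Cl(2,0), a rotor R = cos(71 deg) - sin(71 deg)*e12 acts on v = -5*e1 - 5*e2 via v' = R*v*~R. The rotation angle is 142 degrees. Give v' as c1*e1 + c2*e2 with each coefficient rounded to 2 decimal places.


Rotor R = cos(71deg) - sin(71deg)*e12
Rotation angle theta = 2 * 71 = 142 degrees
v' = R*v*~R rotates v by theta.
cos(142deg) = -0.7880, sin(142deg) = 0.6157
v'_1 = -5*cos(142deg) - (-5)*sin(142deg)
= -5*(-0.7880) - (-5)*0.6157
= 7.02
v'_2 = -5*sin(142deg) + (-5)*cos(142deg)
= -5*0.6157 + (-5)*(-0.7880)
= 0.86
v' = 7.02*e1 + 0.86*e2


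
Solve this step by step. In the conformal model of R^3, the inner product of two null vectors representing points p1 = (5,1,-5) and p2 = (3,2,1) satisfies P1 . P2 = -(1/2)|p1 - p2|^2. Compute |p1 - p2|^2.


p1 - p2 = (2, -1, -6)
|p1 - p2|^2 = 2^2 + (-1)^2 + (-6)^2
= 4 + 1 + 36
= 41


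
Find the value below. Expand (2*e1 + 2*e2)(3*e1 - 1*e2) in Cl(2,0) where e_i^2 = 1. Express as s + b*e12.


Expand: (2*e1 + 2*e2)(3*e1 - 1*e2)
= 2*3*e1e1 + 2*(-1)*e1e2 + 2*3*e2e1 + 2*(-1)*e2e2
Using e1^2 = e2^2 = 1, e2e1 = -e1e2:
Scalar part s = 2*3 + 2*(-1) = 6 + (-2) = 4
Bivector part b = 2*(-1) - 2*3 = -2 - 6 = -8
uv = 4 - 8*e12


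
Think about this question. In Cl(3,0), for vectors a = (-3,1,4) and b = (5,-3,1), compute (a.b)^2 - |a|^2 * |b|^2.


a . b = (-3)*5 + 1*(-3) + 4*1
= -15 + (-3) + 4 = -14
|a|^2 = (-3)^2 + 1^2 + 4^2 = 26
|b|^2 = 5^2 + (-3)^2 + 1^2 = 35
(a.b)^2 = (-14)^2 = 196
|a|^2 * |b|^2 = 26 * 35 = 910
Result = 196 - 910 = -714


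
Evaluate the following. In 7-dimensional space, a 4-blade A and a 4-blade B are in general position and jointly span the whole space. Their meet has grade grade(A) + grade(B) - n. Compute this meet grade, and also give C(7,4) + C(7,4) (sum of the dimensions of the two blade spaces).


Meet grade = grade(A) + grade(B) - n
= 4 + 4 - 7 = 1
C(7,4) = 35
C(7,4) = 35
dim_A + dim_B = 35 + 35 = 70


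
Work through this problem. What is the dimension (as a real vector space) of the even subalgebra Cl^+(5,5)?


Even subalgebra dimension = 2^(n-1)
n = 5 + 5 = 10
2^(10 - 1) = 2^9 = 512
Verification: sum of C(10,k) for even k = 1 + 45 + 210 + 210 + 45 + 1 = 512
Result = 512


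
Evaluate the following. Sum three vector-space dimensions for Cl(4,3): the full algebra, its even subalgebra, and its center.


n = 4 + 3 = 7
Total dim = 2^7 = 128
Even subalgebra dim = 2^6 = 64
n is odd, so center dim = 2
Sum = 128 + 64 + 2 = 194


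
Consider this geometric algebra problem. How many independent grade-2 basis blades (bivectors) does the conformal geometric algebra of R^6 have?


The conformal model of R^6 uses Cl(7,1) with m = 6 + 2 = 8 generators.
Number of grade-2 blades = C(m, 2) = C(8, 2)
= 8*7/2 = 28


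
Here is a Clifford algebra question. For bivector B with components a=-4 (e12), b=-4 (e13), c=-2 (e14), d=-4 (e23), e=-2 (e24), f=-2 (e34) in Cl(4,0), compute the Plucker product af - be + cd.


Plucker relation: af - be + cd
a*f = (-4)*(-2) = 8
b*e = (-4)*(-2) = 8
c*d = (-2)*(-4) = 8
af - be + cd = 8 - 8 + 8
= 8


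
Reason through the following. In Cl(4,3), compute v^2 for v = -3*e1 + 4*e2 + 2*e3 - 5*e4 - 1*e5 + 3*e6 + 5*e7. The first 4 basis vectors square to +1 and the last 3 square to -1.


v^2 = sum of c_i^2 * e_i^2
Positive signature terms (e_i^2 = +1): (-3)^2 + 4^2 + 2^2 + (-5)^2 = 54
Negative signature terms (e_j^2 = -1): (-1)^2 + 3^2 + 5^2 = 35
v^2 = 54 - 35 = 19


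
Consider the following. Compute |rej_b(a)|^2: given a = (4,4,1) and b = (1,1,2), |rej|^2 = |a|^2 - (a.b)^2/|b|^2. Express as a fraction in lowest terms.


|a|^2 = 4^2 + 4^2 + 1^2 = 33
|b|^2 = 1^2 + 1^2 + 2^2 = 6
a . b = 4*1 + 4*1 + 1*2 = 10
(a.b)^2 = 10^2 = 100
|rej|^2 = 33 - 100/6
= (198 - 100)/6
= 98/6
In lowest terms: 49/3


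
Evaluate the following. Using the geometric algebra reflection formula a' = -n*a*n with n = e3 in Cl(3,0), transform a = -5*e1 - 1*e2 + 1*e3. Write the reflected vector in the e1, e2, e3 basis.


Reflection formula: a' = -n*a*n, with n = e3 (unit vector, n^2 = 1).
For reflection through hyperplane perp to e3:
The component along e3 flips sign, others stay.
a = (-5, -1, 1)
a' = (-5, -1, -1)
a' = -5*e1 - 1*e2 - 1*e3


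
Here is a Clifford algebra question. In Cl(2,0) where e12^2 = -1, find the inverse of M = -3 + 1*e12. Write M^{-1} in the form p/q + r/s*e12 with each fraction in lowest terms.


M = -3 + 1*e12, where e12^2 = -1.
Since M commutes with its reverse ~M = a - b*e12, M * ~M = a^2 - b^2*e12^2 = a^2 + b^2.
So M^{-1} = ~M / (a^2 + b^2) = (a - b*e12)/(a^2 + b^2).
a^2 + b^2 = 9 + 1 = 10
Scalar part = -3/10 = -3/10
Bivector coeff = -1/10 = -1/10
M^{-1} = -3/10 - 1/10*e12


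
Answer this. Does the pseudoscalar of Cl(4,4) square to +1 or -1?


The pseudoscalar I = e1...e_n (product of all n generators) of Cl(p,q) satisfies I^2 = (-1)^(q + n(n-1)/2).
p = 4, q = 4, n = p + q = 8
n(n-1)/2 = 8 * 7 / 2 = 28
Exponent = q + n(n-1)/2 = 4 + 28 = 32
I^2 = (-1)^32 = +1


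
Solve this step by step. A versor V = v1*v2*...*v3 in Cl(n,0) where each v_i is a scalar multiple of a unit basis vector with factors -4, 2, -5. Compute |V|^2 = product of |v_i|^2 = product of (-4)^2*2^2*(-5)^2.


Each vector v_i has |v_i|^2 = s_i^2
Squared scales: (-4)^2 = 16, 2^2 = 4, (-5)^2 = 25
|V|^2 = 16 * 4 * 25
= 1600


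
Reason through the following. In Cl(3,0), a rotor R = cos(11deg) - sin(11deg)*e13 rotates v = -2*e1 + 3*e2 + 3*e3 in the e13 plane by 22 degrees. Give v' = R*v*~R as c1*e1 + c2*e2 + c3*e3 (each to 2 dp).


Rotor R = cos(11deg) - sin(11deg)*e13
Rotation angle theta = 2 * 11 = 22 degrees in the e13 plane (e1 -> e3).
The component perpendicular to the plane (e2) is invariant: v'_2 = v2 = 3.00
cos(22deg) = 0.9272, sin(22deg) = 0.3746
v'_1 = v1*cos(theta) - v3*sin(theta) = -2*0.9272 - 3*0.3746 = -2.98
v'_3 = v1*sin(theta) + v3*cos(theta) = -2*0.3746 + 3*0.9272 = 2.03
v' = -2.98*e1 + 3.00*e2 + 2.03*e3


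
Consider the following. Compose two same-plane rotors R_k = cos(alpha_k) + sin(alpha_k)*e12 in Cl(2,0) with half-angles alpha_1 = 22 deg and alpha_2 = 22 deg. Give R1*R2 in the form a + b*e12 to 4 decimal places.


Same-plane rotors commute and their half-angles add:
R1*R2 = cos(a1 + a2) + sin(a1 + a2)*e12.
a1 + a2 = 22 + 22 = 44 deg
cos(44 deg) = 0.7193
sin(44 deg) = 0.6947
R1*R2 = 0.7193 + 0.6947*e12


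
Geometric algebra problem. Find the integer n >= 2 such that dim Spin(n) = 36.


dim Spin(n) = dim so(n) = n(n-1)/2.
Solve n(n-1)/2 = 36, i.e. n^2 - n - 72 = 0.
Discriminant = 1 + 8*36 = 289
n = (1 + sqrt(289))/2 = (1 + 17)/2 = 9


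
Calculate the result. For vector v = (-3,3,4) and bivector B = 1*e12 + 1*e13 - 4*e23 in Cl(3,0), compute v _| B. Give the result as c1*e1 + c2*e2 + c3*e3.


Left contraction v _| B = <vB>_1 (grade-1 part of the geometric product vB).
Using e1_|e12 = e2, e2_|e12 = -e1, e1_|e13 = e3, e3_|e13 = -e1, e2_|e23 = e3, e3_|e23 = -e2:
e1 coeff: -v2*b12 - v3*b13 = -(3)*(1) - (4)*(1) = -7
e2 coeff: v1*b12 - v3*b23 = (-3)*(1) - (4)*(-4) = 13
e3 coeff: v1*b13 + v2*b23 = (-3)*(1) + (3)*(-4) = -15
v _| B = -7*e1 + 13*e2 - 15*e3


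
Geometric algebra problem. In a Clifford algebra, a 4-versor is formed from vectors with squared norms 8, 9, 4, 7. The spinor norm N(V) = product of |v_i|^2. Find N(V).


Spinor norm N(V) = |v1|^2 * |v2|^2 * ... * |v4|^2
= 8 * 9 * 4 * 7
Running product: 8, 72, 288, 2016
N(V) = 2016


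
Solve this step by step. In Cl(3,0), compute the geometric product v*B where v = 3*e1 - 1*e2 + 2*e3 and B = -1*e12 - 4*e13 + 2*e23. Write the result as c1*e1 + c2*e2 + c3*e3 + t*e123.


vB has grade-1 (vector) and grade-3 (trivector) parts: vB = (v _| B) + (v ^ B).
Vector part <vB>_1:
  e1: -v2*b12 - v3*b13 = -(-1)*(-1) - (2)*(-4) = 7
  e2: v1*b12 - v3*b23 = (3)*(-1) - (2)*(2) = -7
  e3: v1*b13 + v2*b23 = (3)*(-4) + (-1)*(2) = -14
Trivector part <vB>_3:
  e123: v1*b23 - v2*b13 + v3*b12 = (3)*(2) - (-1)*(-4) + (2)*(-1) = 0
vB = 7*e1 - 7*e2 - 14*e3 + 0*e123


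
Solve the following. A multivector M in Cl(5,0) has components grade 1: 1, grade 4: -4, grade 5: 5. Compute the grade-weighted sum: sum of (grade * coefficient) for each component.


Grade-weighted sum = sum of grade_k * coefficient_k
1*1 = 1
4*(-4) = -16
5*5 = 25
Total = 1 + (-16) + 25 = 10


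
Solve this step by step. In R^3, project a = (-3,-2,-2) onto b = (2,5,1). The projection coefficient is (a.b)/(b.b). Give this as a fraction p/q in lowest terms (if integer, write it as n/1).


Projection coefficient = (a . b) / (b . b)
a . b = (-3)*2 + (-2)*5 + (-2)*1
= -6 + (-10) + (-2) = -18
b . b = 2^2 + 5^2 + 1^2
= 4 + 25 + 1 = 30
Coefficient = -18/30
In lowest terms: -3/5


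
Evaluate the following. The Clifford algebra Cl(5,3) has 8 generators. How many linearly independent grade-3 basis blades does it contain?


Number of grade-k basis blades in Cl(p,q) with n = p + q is C(n, k).
n = 5 + 3 = 8
C(8, 3) = 8! / (3! * 5!)
= 40320 / (6 * 120)
= 56


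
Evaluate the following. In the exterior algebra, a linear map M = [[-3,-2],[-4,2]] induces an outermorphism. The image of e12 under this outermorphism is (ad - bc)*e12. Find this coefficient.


The outermorphism of a linear map f sends e1^e2 to f(e1)^f(e2).
f(e1) = -3*e1 - 4*e2
f(e2) = -2*e1 + 2*e2
f(e1) ^ f(e2) = (-3*e1 - 4*e2) ^ (-2*e1 + 2*e2)
= (-3)*2*e12 + (-4)*(-2)*e21
= (-6 - 8)*e12
= -14*e12
Coefficient = -14


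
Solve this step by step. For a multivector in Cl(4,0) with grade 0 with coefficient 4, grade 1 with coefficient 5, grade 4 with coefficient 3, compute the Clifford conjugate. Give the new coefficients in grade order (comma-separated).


Clifford conjugate sign for grade k: (-1)^(k(k+1)/2)
Grade 0: (-1)^(0*1/2) = (-1)^0 = 1, coeff 4 -> 4
Grade 1: (-1)^(1*2/2) = (-1)^1 = -1, coeff 5 -> -5
Grade 4: (-1)^(4*5/2) = (-1)^10 = 1, coeff 3 -> 3
Conjugated coefficients: 4, -5, 3


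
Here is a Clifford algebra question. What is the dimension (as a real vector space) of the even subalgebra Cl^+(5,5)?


Even subalgebra dimension = 2^(n-1)
n = 5 + 5 = 10
2^(10 - 1) = 2^9 = 512
Verification: sum of C(10,k) for even k = 1 + 45 + 210 + 210 + 45 + 1 = 512
Result = 512


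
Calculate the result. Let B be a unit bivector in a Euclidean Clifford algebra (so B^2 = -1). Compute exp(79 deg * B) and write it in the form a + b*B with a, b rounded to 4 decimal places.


For a unit bivector B with B^2 = -1, the exponential series gives
e^(theta*B) = cos(theta) + sin(theta)*B (the GA analogue of Euler's formula).
theta = 79 degrees = 1.37881 rad
cos(79 deg) = 0.1908
sin(79 deg) = 0.9816
exp(theta*B) = 0.1908 + 0.9816*B


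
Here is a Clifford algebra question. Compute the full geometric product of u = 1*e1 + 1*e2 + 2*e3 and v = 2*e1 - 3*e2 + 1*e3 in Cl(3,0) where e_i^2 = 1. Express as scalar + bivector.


In Cl(3,0): e_i^2 = 1, e_ie_j = -e_je_i for i != j.
Scalar part = u . v = 1*2 + 1*(-3) + 2*1
= 2 + (-3) + 2 = 1
e12 coeff = 1*(-3) - 1*2 = -3 - 2 = -5
e13 coeff = 1*1 - 2*2 = 1 - 4 = -3
e23 coeff = 1*1 - 2*(-3) = 1 - (-6) = 7
uv = 1 - 5*e12 - 3*e13 + 7*e23


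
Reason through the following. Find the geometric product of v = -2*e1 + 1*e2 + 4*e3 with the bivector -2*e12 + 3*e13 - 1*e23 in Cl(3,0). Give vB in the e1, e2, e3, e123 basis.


vB has grade-1 (vector) and grade-3 (trivector) parts: vB = (v _| B) + (v ^ B).
Vector part <vB>_1:
  e1: -v2*b12 - v3*b13 = -(1)*(-2) - (4)*(3) = -10
  e2: v1*b12 - v3*b23 = (-2)*(-2) - (4)*(-1) = 8
  e3: v1*b13 + v2*b23 = (-2)*(3) + (1)*(-1) = -7
Trivector part <vB>_3:
  e123: v1*b23 - v2*b13 + v3*b12 = (-2)*(-1) - (1)*(3) + (4)*(-2) = -9
vB = -10*e1 + 8*e2 - 7*e3 - 9*e123


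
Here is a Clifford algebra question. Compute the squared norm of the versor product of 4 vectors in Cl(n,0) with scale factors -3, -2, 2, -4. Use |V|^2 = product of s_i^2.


Each vector v_i has |v_i|^2 = s_i^2
Squared scales: (-3)^2 = 9, (-2)^2 = 4, 2^2 = 4, (-4)^2 = 16
|V|^2 = 9 * 4 * 4 * 16
= 2304


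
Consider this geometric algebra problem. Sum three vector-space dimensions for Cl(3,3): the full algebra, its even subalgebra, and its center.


n = 3 + 3 = 6
Total dim = 2^6 = 64
Even subalgebra dim = 2^5 = 32
n is even, so center dim = 1
Sum = 64 + 32 + 1 = 97


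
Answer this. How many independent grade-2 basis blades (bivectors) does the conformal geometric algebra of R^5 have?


The conformal model of R^5 uses Cl(6,1) with m = 5 + 2 = 7 generators.
Number of grade-2 blades = C(m, 2) = C(7, 2)
= 7*6/2 = 21


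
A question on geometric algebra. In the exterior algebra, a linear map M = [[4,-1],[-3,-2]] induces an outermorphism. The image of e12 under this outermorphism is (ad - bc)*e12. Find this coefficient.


The outermorphism of a linear map f sends e1^e2 to f(e1)^f(e2).
f(e1) = 4*e1 - 3*e2
f(e2) = -1*e1 - 2*e2
f(e1) ^ f(e2) = (4*e1 - 3*e2) ^ (-1*e1 - 2*e2)
= 4*(-2)*e12 + (-3)*(-1)*e21
= (-8 - 3)*e12
= -11*e12
Coefficient = -11


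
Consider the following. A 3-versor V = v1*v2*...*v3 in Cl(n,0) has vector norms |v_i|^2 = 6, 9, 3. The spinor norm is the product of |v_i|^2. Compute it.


Spinor norm N(V) = |v1|^2 * |v2|^2 * ... * |v3|^2
= 6 * 9 * 3
Running product: 6, 54, 162
N(V) = 162


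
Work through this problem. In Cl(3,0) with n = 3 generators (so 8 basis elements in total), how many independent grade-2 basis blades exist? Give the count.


Number of grade-k basis blades in Cl(p,q) with n = p + q is C(n, k).
n = 3 + 0 = 3
C(3, 2) = 3! / (2! * 1!)
= 6 / (2 * 1)
= 3


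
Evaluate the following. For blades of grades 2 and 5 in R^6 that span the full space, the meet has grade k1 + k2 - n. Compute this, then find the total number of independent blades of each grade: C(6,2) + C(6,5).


Meet grade = grade(A) + grade(B) - n
= 2 + 5 - 6 = 1
C(6,2) = 15
C(6,5) = 6
dim_A + dim_B = 15 + 6 = 21


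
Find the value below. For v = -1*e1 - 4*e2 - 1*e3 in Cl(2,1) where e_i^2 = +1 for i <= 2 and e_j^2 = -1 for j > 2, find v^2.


v^2 = sum of c_i^2 * e_i^2
Positive signature terms (e_i^2 = +1): (-1)^2 + (-4)^2 = 17
Negative signature terms (e_j^2 = -1): (-1)^2 = 1
v^2 = 17 - 1 = 16


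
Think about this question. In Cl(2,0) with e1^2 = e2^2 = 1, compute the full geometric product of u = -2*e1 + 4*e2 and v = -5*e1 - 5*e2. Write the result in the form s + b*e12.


Expand: (-2*e1 + 4*e2)(-5*e1 - 5*e2)
= (-2)*(-5)*e1e1 + (-2)*(-5)*e1e2 + 4*(-5)*e2e1 + 4*(-5)*e2e2
Using e1^2 = e2^2 = 1, e2e1 = -e1e2:
Scalar part s = (-2)*(-5) + 4*(-5) = 10 + (-20) = -10
Bivector part b = (-2)*(-5) - 4*(-5) = 10 - (-20) = 30
uv = -10 + 30*e12


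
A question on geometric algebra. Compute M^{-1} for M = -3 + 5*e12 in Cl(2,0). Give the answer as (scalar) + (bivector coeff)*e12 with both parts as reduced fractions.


M = -3 + 5*e12, where e12^2 = -1.
Since M commutes with its reverse ~M = a - b*e12, M * ~M = a^2 - b^2*e12^2 = a^2 + b^2.
So M^{-1} = ~M / (a^2 + b^2) = (a - b*e12)/(a^2 + b^2).
a^2 + b^2 = 9 + 25 = 34
Scalar part = -3/34 = -3/34
Bivector coeff = -5/34 = -5/34
M^{-1} = -3/34 - 5/34*e12


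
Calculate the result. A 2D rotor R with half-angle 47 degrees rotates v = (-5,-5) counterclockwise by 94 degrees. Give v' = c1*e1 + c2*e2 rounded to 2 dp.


Rotor R = cos(47deg) - sin(47deg)*e12
Rotation angle theta = 2 * 47 = 94 degrees
v' = R*v*~R rotates v by theta.
cos(94deg) = -0.0698, sin(94deg) = 0.9976
v'_1 = -5*cos(94deg) - (-5)*sin(94deg)
= -5*(-0.0698) - (-5)*0.9976
= 5.34
v'_2 = -5*sin(94deg) + (-5)*cos(94deg)
= -5*0.9976 + (-5)*(-0.0698)
= -4.64
v' = 5.34*e1 - 4.64*e2


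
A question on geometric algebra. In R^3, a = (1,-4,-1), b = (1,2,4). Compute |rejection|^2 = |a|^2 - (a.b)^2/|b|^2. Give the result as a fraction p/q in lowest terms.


|a|^2 = 1^2 + (-4)^2 + (-1)^2 = 18
|b|^2 = 1^2 + 2^2 + 4^2 = 21
a . b = 1*1 + (-4)*2 + (-1)*4 = -11
(a.b)^2 = (-11)^2 = 121
|rej|^2 = 18 - 121/21
= (378 - 121)/21
= 257/21
In lowest terms: 257/21


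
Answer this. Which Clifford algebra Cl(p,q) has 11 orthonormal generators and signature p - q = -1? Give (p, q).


We need p + q = 11 and p - q = -1.
Adding: 2p = 11 + (-1) = 10, so p = 5.
Then q = 11 - 5 = 6.
(p, q) = (5, 6)


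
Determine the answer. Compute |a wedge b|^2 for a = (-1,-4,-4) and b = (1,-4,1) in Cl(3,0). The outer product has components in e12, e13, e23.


a wedge b = (a1*b2 - a2*b1)*e12 + (a1*b3 - a3*b1)*e13 + (a2*b3 - a3*b2)*e23
e12 coeff: (-1)*(-4) - (-4)*1 = 4 - (-4) = 8
e13 coeff: (-1)*1 - (-4)*1 = -1 - (-4) = 3
e23 coeff: (-4)*1 - (-4)*(-4) = -4 - 16 = -20
|a wedge b|^2 = 8^2 + 3^2 + (-20)^2
= 64 + 9 + 400
= 473


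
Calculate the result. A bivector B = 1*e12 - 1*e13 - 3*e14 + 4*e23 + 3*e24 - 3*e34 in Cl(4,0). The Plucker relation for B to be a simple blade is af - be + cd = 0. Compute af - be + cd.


Plucker relation: af - be + cd
a*f = 1*(-3) = -3
b*e = (-1)*3 = -3
c*d = (-3)*4 = -12
af - be + cd = -3 - (-3) + (-12)
= -12


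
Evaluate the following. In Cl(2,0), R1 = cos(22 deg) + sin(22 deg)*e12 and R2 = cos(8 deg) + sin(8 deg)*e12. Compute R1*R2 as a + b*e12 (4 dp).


Same-plane rotors commute and their half-angles add:
R1*R2 = cos(a1 + a2) + sin(a1 + a2)*e12.
a1 + a2 = 22 + 8 = 30 deg
cos(30 deg) = 0.8660
sin(30 deg) = 0.5000
R1*R2 = 0.8660 + 0.5000*e12


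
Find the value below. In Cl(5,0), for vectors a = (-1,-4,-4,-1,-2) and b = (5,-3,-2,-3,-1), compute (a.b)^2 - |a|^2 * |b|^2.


a . b = (-1)*5 + (-4)*(-3) + (-4)*(-2) + (-1)*(-3) + (-2)*(-1)
= -5 + 12 + 8 + 3 + 2 = 20
|a|^2 = (-1)^2 + (-4)^2 + (-4)^2 + (-1)^2 + (-2)^2 = 38
|b|^2 = 5^2 + (-3)^2 + (-2)^2 + (-3)^2 + (-1)^2 = 48
(a.b)^2 = 20^2 = 400
|a|^2 * |b|^2 = 38 * 48 = 1824
Result = 400 - 1824 = -1424


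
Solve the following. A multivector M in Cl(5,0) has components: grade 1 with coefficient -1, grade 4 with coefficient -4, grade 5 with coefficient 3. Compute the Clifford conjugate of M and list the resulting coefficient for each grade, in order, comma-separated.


Clifford conjugate sign for grade k: (-1)^(k(k+1)/2)
Grade 1: (-1)^(1*2/2) = (-1)^1 = -1, coeff -1 -> 1
Grade 4: (-1)^(4*5/2) = (-1)^10 = 1, coeff -4 -> -4
Grade 5: (-1)^(5*6/2) = (-1)^15 = -1, coeff 3 -> -3
Conjugated coefficients: 1, -4, -3


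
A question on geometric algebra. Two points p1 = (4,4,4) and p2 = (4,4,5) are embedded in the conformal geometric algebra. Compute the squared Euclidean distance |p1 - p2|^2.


p1 - p2 = (0, 0, -1)
|p1 - p2|^2 = 0^2 + 0^2 + (-1)^2
= 0 + 0 + 1
= 1


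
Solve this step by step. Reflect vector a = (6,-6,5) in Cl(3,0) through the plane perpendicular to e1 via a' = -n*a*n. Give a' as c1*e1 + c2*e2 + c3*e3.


Reflection formula: a' = -n*a*n, with n = e1 (unit vector, n^2 = 1).
For reflection through hyperplane perp to e1:
The component along e1 flips sign, others stay.
a = (6, -6, 5)
a' = (-6, -6, 5)
a' = -6*e1 - 6*e2 + 5*e3


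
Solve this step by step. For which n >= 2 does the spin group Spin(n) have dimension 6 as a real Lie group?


dim Spin(n) = dim so(n) = n(n-1)/2.
Solve n(n-1)/2 = 6, i.e. n^2 - n - 12 = 0.
Discriminant = 1 + 8*6 = 49
n = (1 + sqrt(49))/2 = (1 + 7)/2 = 4


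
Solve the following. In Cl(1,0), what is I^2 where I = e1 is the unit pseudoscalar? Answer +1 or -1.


The pseudoscalar I = e1...e_n (product of all n generators) of Cl(p,q) satisfies I^2 = (-1)^(q + n(n-1)/2).
p = 1, q = 0, n = p + q = 1
n(n-1)/2 = 1 * 0 / 2 = 0
Exponent = q + n(n-1)/2 = 0 + 0 = 0
I^2 = (-1)^0 = +1


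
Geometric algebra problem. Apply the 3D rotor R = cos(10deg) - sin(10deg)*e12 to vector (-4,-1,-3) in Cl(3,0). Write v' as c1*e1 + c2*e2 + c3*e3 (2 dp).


Rotor R = cos(10deg) - sin(10deg)*e12
Rotation angle theta = 2 * 10 = 20 degrees in the e12 plane (e1 -> e2).
The component perpendicular to the plane (e3) is invariant: v'_3 = v3 = -3.00
cos(20deg) = 0.9397, sin(20deg) = 0.3420
v'_1 = v1*cos(theta) - v2*sin(theta) = -4*0.9397 - (-1)*0.3420 = -3.42
v'_2 = v1*sin(theta) + v2*cos(theta) = -4*0.3420 + (-1)*0.9397 = -2.31
v' = -3.42*e1 - 2.31*e2 - 3.00*e3


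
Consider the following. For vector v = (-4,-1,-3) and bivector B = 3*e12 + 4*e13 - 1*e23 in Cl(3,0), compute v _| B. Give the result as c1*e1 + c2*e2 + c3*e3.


Left contraction v _| B = <vB>_1 (grade-1 part of the geometric product vB).
Using e1_|e12 = e2, e2_|e12 = -e1, e1_|e13 = e3, e3_|e13 = -e1, e2_|e23 = e3, e3_|e23 = -e2:
e1 coeff: -v2*b12 - v3*b13 = -(-1)*(3) - (-3)*(4) = 15
e2 coeff: v1*b12 - v3*b23 = (-4)*(3) - (-3)*(-1) = -15
e3 coeff: v1*b13 + v2*b23 = (-4)*(4) + (-1)*(-1) = -15
v _| B = 15*e1 - 15*e2 - 15*e3


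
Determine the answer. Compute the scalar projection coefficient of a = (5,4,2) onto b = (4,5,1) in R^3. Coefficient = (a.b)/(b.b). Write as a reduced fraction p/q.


Projection coefficient = (a . b) / (b . b)
a . b = 5*4 + 4*5 + 2*1
= 20 + 20 + 2 = 42
b . b = 4^2 + 5^2 + 1^2
= 16 + 25 + 1 = 42
Coefficient = 42/42
In lowest terms: 1/1


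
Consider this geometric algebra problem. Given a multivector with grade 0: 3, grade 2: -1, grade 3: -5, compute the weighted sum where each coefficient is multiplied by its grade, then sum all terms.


Grade-weighted sum = sum of grade_k * coefficient_k
0*3 = 0
2*(-1) = -2
3*(-5) = -15
Total = 0 + (-2) + (-15) = -17


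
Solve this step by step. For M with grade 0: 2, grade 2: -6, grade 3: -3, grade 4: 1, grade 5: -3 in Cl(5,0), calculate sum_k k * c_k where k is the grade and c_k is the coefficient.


Grade-weighted sum = sum of grade_k * coefficient_k
0*2 = 0
2*(-6) = -12
3*(-3) = -9
4*1 = 4
5*(-3) = -15
Total = 0 + (-12) + (-9) + 4 + (-15) = -32


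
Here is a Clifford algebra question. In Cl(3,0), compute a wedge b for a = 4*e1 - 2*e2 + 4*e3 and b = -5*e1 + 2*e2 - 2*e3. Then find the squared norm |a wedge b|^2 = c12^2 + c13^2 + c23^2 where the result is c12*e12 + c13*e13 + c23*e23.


a wedge b = (a1*b2 - a2*b1)*e12 + (a1*b3 - a3*b1)*e13 + (a2*b3 - a3*b2)*e23
e12 coeff: 4*2 - (-2)*(-5) = 8 - 10 = -2
e13 coeff: 4*(-2) - 4*(-5) = -8 - (-20) = 12
e23 coeff: (-2)*(-2) - 4*2 = 4 - 8 = -4
|a wedge b|^2 = (-2)^2 + 12^2 + (-4)^2
= 4 + 144 + 16
= 164


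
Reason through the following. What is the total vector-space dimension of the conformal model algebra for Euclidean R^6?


The conformal model of R^6 uses Cl(7,1): the 6 Euclidean generators plus two extra orthogonal generators e+ (e+^2 = +1) and e- (e-^2 = -1), from which the null vectors e0, einf are built.
Number of generators m = 6 + 2 = 8.
dim Cl(p,q) = 2^m = 2^8 = 256


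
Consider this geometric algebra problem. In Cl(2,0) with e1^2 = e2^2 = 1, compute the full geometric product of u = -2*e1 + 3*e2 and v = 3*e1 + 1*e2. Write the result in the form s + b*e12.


Expand: (-2*e1 + 3*e2)(3*e1 + 1*e2)
= (-2)*3*e1e1 + (-2)*1*e1e2 + 3*3*e2e1 + 3*1*e2e2
Using e1^2 = e2^2 = 1, e2e1 = -e1e2:
Scalar part s = (-2)*3 + 3*1 = -6 + 3 = -3
Bivector part b = (-2)*1 - 3*3 = -2 - 9 = -11
uv = -3 - 11*e12


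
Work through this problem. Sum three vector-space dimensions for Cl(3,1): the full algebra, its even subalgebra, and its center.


n = 3 + 1 = 4
Total dim = 2^4 = 16
Even subalgebra dim = 2^3 = 8
n is even, so center dim = 1
Sum = 16 + 8 + 1 = 25


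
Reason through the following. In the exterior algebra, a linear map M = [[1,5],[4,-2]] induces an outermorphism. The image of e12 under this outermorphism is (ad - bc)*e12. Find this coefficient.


The outermorphism of a linear map f sends e1^e2 to f(e1)^f(e2).
f(e1) = 1*e1 + 4*e2
f(e2) = 5*e1 - 2*e2
f(e1) ^ f(e2) = (1*e1 + 4*e2) ^ (5*e1 - 2*e2)
= 1*(-2)*e12 + 4*5*e21
= (-2 - 20)*e12
= -22*e12
Coefficient = -22


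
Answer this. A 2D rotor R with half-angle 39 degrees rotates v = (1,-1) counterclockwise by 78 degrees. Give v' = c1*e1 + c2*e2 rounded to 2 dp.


Rotor R = cos(39deg) - sin(39deg)*e12
Rotation angle theta = 2 * 39 = 78 degrees
v' = R*v*~R rotates v by theta.
cos(78deg) = 0.2079, sin(78deg) = 0.9781
v'_1 = 1*cos(78deg) - (-1)*sin(78deg)
= 1*0.2079 - (-1)*0.9781
= 1.19
v'_2 = 1*sin(78deg) + (-1)*cos(78deg)
= 1*0.9781 + (-1)*0.2079
= 0.77
v' = 1.19*e1 + 0.77*e2


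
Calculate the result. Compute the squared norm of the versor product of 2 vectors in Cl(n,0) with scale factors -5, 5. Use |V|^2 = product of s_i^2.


Each vector v_i has |v_i|^2 = s_i^2
Squared scales: (-5)^2 = 25, 5^2 = 25
|V|^2 = 25 * 25
= 625


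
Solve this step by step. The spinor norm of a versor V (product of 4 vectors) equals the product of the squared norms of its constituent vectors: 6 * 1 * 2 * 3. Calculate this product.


Spinor norm N(V) = |v1|^2 * |v2|^2 * ... * |v4|^2
= 6 * 1 * 2 * 3
Running product: 6, 6, 12, 36
N(V) = 36


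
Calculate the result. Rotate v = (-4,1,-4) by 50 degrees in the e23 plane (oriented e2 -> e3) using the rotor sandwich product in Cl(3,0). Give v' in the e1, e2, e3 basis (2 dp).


Rotor R = cos(25deg) - sin(25deg)*e23
Rotation angle theta = 2 * 25 = 50 degrees in the e23 plane (e2 -> e3).
The component perpendicular to the plane (e1) is invariant: v'_1 = v1 = -4.00
cos(50deg) = 0.6428, sin(50deg) = 0.7660
v'_2 = v2*cos(theta) - v3*sin(theta) = 1*0.6428 - (-4)*0.7660 = 3.71
v'_3 = v2*sin(theta) + v3*cos(theta) = 1*0.7660 + (-4)*0.6428 = -1.81
v' = -4.00*e1 + 3.71*e2 - 1.81*e3


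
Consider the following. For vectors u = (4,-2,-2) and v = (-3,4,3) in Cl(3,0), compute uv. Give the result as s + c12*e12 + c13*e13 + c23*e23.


In Cl(3,0): e_i^2 = 1, e_ie_j = -e_je_i for i != j.
Scalar part = u . v = 4*(-3) + (-2)*4 + (-2)*3
= -12 + (-8) + (-6) = -26
e12 coeff = 4*4 - (-2)*(-3) = 16 - 6 = 10
e13 coeff = 4*3 - (-2)*(-3) = 12 - 6 = 6
e23 coeff = (-2)*3 - (-2)*4 = -6 - (-8) = 2
uv = -26 + 10*e12 + 6*e13 + 2*e23


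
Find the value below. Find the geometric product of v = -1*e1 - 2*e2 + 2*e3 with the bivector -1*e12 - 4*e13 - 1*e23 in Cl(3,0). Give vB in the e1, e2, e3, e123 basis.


vB has grade-1 (vector) and grade-3 (trivector) parts: vB = (v _| B) + (v ^ B).
Vector part <vB>_1:
  e1: -v2*b12 - v3*b13 = -(-2)*(-1) - (2)*(-4) = 6
  e2: v1*b12 - v3*b23 = (-1)*(-1) - (2)*(-1) = 3
  e3: v1*b13 + v2*b23 = (-1)*(-4) + (-2)*(-1) = 6
Trivector part <vB>_3:
  e123: v1*b23 - v2*b13 + v3*b12 = (-1)*(-1) - (-2)*(-4) + (2)*(-1) = -9
vB = 6*e1 + 3*e2 + 6*e3 - 9*e123


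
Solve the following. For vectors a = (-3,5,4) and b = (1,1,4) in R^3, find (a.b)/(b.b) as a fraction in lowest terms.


Projection coefficient = (a . b) / (b . b)
a . b = (-3)*1 + 5*1 + 4*4
= -3 + 5 + 16 = 18
b . b = 1^2 + 1^2 + 4^2
= 1 + 1 + 16 = 18
Coefficient = 18/18
In lowest terms: 1/1


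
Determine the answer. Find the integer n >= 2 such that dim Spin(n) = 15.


dim Spin(n) = dim so(n) = n(n-1)/2.
Solve n(n-1)/2 = 15, i.e. n^2 - n - 30 = 0.
Discriminant = 1 + 8*15 = 121
n = (1 + sqrt(121))/2 = (1 + 11)/2 = 6


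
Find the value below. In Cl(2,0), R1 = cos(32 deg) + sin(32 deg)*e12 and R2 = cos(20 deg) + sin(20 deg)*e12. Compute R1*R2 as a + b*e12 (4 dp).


Same-plane rotors commute and their half-angles add:
R1*R2 = cos(a1 + a2) + sin(a1 + a2)*e12.
a1 + a2 = 32 + 20 = 52 deg
cos(52 deg) = 0.6157
sin(52 deg) = 0.7880
R1*R2 = 0.6157 + 0.7880*e12


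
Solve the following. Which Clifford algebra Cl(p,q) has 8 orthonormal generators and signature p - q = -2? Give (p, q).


We need p + q = 8 and p - q = -2.
Adding: 2p = 8 + (-2) = 6, so p = 3.
Then q = 8 - 3 = 5.
(p, q) = (3, 5)


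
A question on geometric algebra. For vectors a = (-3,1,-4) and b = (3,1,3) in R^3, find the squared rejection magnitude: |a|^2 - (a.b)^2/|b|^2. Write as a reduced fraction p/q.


|a|^2 = (-3)^2 + 1^2 + (-4)^2 = 26
|b|^2 = 3^2 + 1^2 + 3^2 = 19
a . b = (-3)*3 + 1*1 + (-4)*3 = -20
(a.b)^2 = (-20)^2 = 400
|rej|^2 = 26 - 400/19
= (494 - 400)/19
= 94/19
In lowest terms: 94/19


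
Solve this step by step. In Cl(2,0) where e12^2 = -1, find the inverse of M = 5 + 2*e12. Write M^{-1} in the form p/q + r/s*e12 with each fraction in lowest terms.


M = 5 + 2*e12, where e12^2 = -1.
Since M commutes with its reverse ~M = a - b*e12, M * ~M = a^2 - b^2*e12^2 = a^2 + b^2.
So M^{-1} = ~M / (a^2 + b^2) = (a - b*e12)/(a^2 + b^2).
a^2 + b^2 = 25 + 4 = 29
Scalar part = 5/29 = 5/29
Bivector coeff = -2/29 = -2/29
M^{-1} = 5/29 - 2/29*e12


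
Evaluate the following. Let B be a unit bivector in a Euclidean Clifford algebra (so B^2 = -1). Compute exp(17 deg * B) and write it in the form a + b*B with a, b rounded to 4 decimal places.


For a unit bivector B with B^2 = -1, the exponential series gives
e^(theta*B) = cos(theta) + sin(theta)*B (the GA analogue of Euler's formula).
theta = 17 degrees = 0.296706 rad
cos(17 deg) = 0.9563
sin(17 deg) = 0.2924
exp(theta*B) = 0.9563 + 0.2924*B


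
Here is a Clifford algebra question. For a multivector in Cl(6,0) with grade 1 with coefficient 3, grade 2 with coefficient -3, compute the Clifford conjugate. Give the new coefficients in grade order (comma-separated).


Clifford conjugate sign for grade k: (-1)^(k(k+1)/2)
Grade 1: (-1)^(1*2/2) = (-1)^1 = -1, coeff 3 -> -3
Grade 2: (-1)^(2*3/2) = (-1)^3 = -1, coeff -3 -> 3
Conjugated coefficients: -3, 3


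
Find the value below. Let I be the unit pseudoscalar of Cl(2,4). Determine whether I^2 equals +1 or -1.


The pseudoscalar I = e1...e_n (product of all n generators) of Cl(p,q) satisfies I^2 = (-1)^(q + n(n-1)/2).
p = 2, q = 4, n = p + q = 6
n(n-1)/2 = 6 * 5 / 2 = 15
Exponent = q + n(n-1)/2 = 4 + 15 = 19
I^2 = (-1)^19 = -1


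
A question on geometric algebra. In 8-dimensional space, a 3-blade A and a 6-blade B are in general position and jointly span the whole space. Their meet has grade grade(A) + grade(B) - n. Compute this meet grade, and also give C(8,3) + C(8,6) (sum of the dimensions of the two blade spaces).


Meet grade = grade(A) + grade(B) - n
= 3 + 6 - 8 = 1
C(8,3) = 56
C(8,6) = 28
dim_A + dim_B = 56 + 28 = 84


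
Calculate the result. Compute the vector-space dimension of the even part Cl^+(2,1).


Even subalgebra dimension = 2^(n-1)
n = 2 + 1 = 3
2^(3 - 1) = 2^2 = 4
Verification: sum of C(3,k) for even k = 1 + 3 = 4
Result = 4


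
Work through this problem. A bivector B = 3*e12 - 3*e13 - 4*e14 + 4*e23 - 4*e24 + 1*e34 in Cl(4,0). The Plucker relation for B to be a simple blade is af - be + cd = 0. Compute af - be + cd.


Plucker relation: af - be + cd
a*f = 3*1 = 3
b*e = (-3)*(-4) = 12
c*d = (-4)*4 = -16
af - be + cd = 3 - 12 + (-16)
= -25


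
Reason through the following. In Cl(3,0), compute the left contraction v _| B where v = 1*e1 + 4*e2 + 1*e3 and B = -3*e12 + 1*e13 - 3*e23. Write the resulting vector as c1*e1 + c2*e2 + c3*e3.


Left contraction v _| B = <vB>_1 (grade-1 part of the geometric product vB).
Using e1_|e12 = e2, e2_|e12 = -e1, e1_|e13 = e3, e3_|e13 = -e1, e2_|e23 = e3, e3_|e23 = -e2:
e1 coeff: -v2*b12 - v3*b13 = -(4)*(-3) - (1)*(1) = 11
e2 coeff: v1*b12 - v3*b23 = (1)*(-3) - (1)*(-3) = 0
e3 coeff: v1*b13 + v2*b23 = (1)*(1) + (4)*(-3) = -11
v _| B = 11*e1 + 0*e2 - 11*e3


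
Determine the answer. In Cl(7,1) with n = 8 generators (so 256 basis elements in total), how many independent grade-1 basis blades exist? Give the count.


Number of grade-k basis blades in Cl(p,q) with n = p + q is C(n, k).
n = 7 + 1 = 8
C(8, 1) = 8! / (1! * 7!)
= 40320 / (1 * 5040)
= 8


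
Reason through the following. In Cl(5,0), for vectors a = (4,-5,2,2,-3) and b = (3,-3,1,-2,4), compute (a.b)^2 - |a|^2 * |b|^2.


a . b = 4*3 + (-5)*(-3) + 2*1 + 2*(-2) + (-3)*4
= 12 + 15 + 2 + (-4) + (-12) = 13
|a|^2 = 4^2 + (-5)^2 + 2^2 + 2^2 + (-3)^2 = 58
|b|^2 = 3^2 + (-3)^2 + 1^2 + (-2)^2 + 4^2 = 39
(a.b)^2 = 13^2 = 169
|a|^2 * |b|^2 = 58 * 39 = 2262
Result = 169 - 2262 = -2093


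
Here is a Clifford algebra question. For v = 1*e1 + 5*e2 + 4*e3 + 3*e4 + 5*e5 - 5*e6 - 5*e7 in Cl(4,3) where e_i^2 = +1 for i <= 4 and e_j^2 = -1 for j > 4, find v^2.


v^2 = sum of c_i^2 * e_i^2
Positive signature terms (e_i^2 = +1): 1^2 + 5^2 + 4^2 + 3^2 = 51
Negative signature terms (e_j^2 = -1): 5^2 + (-5)^2 + (-5)^2 = 75
v^2 = 51 - 75 = -24


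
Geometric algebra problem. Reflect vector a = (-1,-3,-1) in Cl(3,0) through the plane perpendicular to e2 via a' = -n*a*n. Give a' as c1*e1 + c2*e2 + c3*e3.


Reflection formula: a' = -n*a*n, with n = e2 (unit vector, n^2 = 1).
For reflection through hyperplane perp to e2:
The component along e2 flips sign, others stay.
a = (-1, -3, -1)
a' = (-1, 3, -1)
a' = -1*e1 + 3*e2 - 1*e3


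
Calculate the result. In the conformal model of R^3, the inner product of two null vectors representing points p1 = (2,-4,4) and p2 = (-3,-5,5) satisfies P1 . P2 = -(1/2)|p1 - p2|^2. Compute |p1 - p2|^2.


p1 - p2 = (5, 1, -1)
|p1 - p2|^2 = 5^2 + 1^2 + (-1)^2
= 25 + 1 + 1
= 27


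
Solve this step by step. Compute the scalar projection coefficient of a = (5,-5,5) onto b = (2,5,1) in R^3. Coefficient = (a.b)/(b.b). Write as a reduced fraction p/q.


Projection coefficient = (a . b) / (b . b)
a . b = 5*2 + (-5)*5 + 5*1
= 10 + (-25) + 5 = -10
b . b = 2^2 + 5^2 + 1^2
= 4 + 25 + 1 = 30
Coefficient = -10/30
In lowest terms: -1/3


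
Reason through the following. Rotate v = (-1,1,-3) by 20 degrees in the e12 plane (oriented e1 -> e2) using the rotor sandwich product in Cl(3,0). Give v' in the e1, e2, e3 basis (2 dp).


Rotor R = cos(10deg) - sin(10deg)*e12
Rotation angle theta = 2 * 10 = 20 degrees in the e12 plane (e1 -> e2).
The component perpendicular to the plane (e3) is invariant: v'_3 = v3 = -3.00
cos(20deg) = 0.9397, sin(20deg) = 0.3420
v'_1 = v1*cos(theta) - v2*sin(theta) = -1*0.9397 - 1*0.3420 = -1.28
v'_2 = v1*sin(theta) + v2*cos(theta) = -1*0.3420 + 1*0.9397 = 0.60
v' = -1.28*e1 + 0.60*e2 - 3.00*e3


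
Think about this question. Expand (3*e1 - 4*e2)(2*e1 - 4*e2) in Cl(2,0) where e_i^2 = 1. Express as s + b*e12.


Expand: (3*e1 - 4*e2)(2*e1 - 4*e2)
= 3*2*e1e1 + 3*(-4)*e1e2 + (-4)*2*e2e1 + (-4)*(-4)*e2e2
Using e1^2 = e2^2 = 1, e2e1 = -e1e2:
Scalar part s = 3*2 + (-4)*(-4) = 6 + 16 = 22
Bivector part b = 3*(-4) - (-4)*2 = -12 - (-8) = -4
uv = 22 - 4*e12


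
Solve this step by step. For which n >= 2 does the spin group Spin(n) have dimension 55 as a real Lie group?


dim Spin(n) = dim so(n) = n(n-1)/2.
Solve n(n-1)/2 = 55, i.e. n^2 - n - 110 = 0.
Discriminant = 1 + 8*55 = 441
n = (1 + sqrt(441))/2 = (1 + 21)/2 = 11


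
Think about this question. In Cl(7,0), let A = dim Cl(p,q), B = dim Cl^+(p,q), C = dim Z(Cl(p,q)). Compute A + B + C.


n = 7 + 0 = 7
Total dim = 2^7 = 128
Even subalgebra dim = 2^6 = 64
n is odd, so center dim = 2
Sum = 128 + 64 + 2 = 194


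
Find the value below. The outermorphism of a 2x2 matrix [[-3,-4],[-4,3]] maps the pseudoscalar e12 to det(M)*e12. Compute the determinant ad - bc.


The outermorphism of a linear map f sends e1^e2 to f(e1)^f(e2).
f(e1) = -3*e1 - 4*e2
f(e2) = -4*e1 + 3*e2
f(e1) ^ f(e2) = (-3*e1 - 4*e2) ^ (-4*e1 + 3*e2)
= (-3)*3*e12 + (-4)*(-4)*e21
= (-9 - 16)*e12
= -25*e12
Coefficient = -25


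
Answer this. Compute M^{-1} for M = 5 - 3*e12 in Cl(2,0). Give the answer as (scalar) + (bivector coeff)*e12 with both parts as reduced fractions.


M = 5 - 3*e12, where e12^2 = -1.
Since M commutes with its reverse ~M = a - b*e12, M * ~M = a^2 - b^2*e12^2 = a^2 + b^2.
So M^{-1} = ~M / (a^2 + b^2) = (a - b*e12)/(a^2 + b^2).
a^2 + b^2 = 25 + 9 = 34
Scalar part = 5/34 = 5/34
Bivector coeff = 3/34 = 3/34
M^{-1} = 5/34 + 3/34*e12


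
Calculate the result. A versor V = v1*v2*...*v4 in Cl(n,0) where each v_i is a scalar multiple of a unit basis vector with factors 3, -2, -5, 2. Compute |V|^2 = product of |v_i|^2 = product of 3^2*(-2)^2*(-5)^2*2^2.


Each vector v_i has |v_i|^2 = s_i^2
Squared scales: 3^2 = 9, (-2)^2 = 4, (-5)^2 = 25, 2^2 = 4
|V|^2 = 9 * 4 * 25 * 4
= 3600


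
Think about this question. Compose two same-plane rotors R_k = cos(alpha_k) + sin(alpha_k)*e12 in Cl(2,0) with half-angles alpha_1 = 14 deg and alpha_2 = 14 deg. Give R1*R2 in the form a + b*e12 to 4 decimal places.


Same-plane rotors commute and their half-angles add:
R1*R2 = cos(a1 + a2) + sin(a1 + a2)*e12.
a1 + a2 = 14 + 14 = 28 deg
cos(28 deg) = 0.8829
sin(28 deg) = 0.4695
R1*R2 = 0.8829 + 0.4695*e12


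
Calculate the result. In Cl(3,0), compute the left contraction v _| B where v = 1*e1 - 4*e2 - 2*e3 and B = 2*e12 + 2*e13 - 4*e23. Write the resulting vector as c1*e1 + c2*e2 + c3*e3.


Left contraction v _| B = <vB>_1 (grade-1 part of the geometric product vB).
Using e1_|e12 = e2, e2_|e12 = -e1, e1_|e13 = e3, e3_|e13 = -e1, e2_|e23 = e3, e3_|e23 = -e2:
e1 coeff: -v2*b12 - v3*b13 = -(-4)*(2) - (-2)*(2) = 12
e2 coeff: v1*b12 - v3*b23 = (1)*(2) - (-2)*(-4) = -6
e3 coeff: v1*b13 + v2*b23 = (1)*(2) + (-4)*(-4) = 18
v _| B = 12*e1 - 6*e2 + 18*e3


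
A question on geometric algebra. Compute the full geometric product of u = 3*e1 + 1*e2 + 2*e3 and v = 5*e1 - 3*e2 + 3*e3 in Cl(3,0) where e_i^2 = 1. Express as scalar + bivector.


In Cl(3,0): e_i^2 = 1, e_ie_j = -e_je_i for i != j.
Scalar part = u . v = 3*5 + 1*(-3) + 2*3
= 15 + (-3) + 6 = 18
e12 coeff = 3*(-3) - 1*5 = -9 - 5 = -14
e13 coeff = 3*3 - 2*5 = 9 - 10 = -1
e23 coeff = 1*3 - 2*(-3) = 3 - (-6) = 9
uv = 18 - 14*e12 - 1*e13 + 9*e23
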